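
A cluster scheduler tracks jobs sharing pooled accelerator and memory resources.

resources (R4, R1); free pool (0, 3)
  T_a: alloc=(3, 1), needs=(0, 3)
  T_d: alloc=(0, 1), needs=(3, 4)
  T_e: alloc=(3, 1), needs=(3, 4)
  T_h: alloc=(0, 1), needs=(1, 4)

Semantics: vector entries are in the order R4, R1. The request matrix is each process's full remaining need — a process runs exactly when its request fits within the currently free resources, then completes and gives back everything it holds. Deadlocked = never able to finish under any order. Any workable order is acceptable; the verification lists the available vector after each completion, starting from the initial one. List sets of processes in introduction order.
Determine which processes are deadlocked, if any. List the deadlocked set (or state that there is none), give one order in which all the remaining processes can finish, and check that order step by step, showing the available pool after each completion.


The deadlocked set is empty.
Key observation: there is always a runnable process — T_a first — so the state unwinds completely.
A valid finishing order for the others: T_a, T_d, T_e, T_h. Step-by-step check:
  pool = (0, 3)
  T_a: need (0, 3) fits (0, 3); releases (3, 1), pool now (3, 4)
  T_d: need (3, 4) fits (3, 4); releases (0, 1), pool now (3, 5)
  T_e: need (3, 4) fits (3, 5); releases (3, 1), pool now (6, 6)
  T_h: need (1, 4) fits (6, 6); releases (0, 1), pool now (6, 7)


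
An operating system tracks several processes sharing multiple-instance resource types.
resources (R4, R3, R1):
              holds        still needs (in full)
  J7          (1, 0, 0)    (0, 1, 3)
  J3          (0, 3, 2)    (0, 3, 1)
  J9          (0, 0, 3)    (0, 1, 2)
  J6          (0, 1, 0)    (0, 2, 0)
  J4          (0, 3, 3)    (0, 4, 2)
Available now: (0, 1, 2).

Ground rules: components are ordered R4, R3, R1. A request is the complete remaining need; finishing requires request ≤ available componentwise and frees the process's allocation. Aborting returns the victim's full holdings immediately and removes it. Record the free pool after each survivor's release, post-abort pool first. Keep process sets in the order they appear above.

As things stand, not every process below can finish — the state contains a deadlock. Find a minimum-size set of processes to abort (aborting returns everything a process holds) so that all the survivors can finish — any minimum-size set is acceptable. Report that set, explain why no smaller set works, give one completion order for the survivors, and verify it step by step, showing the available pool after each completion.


Abort J4.
Key observation: the deadlocked J6 becomes finishable only because J4 released (0, 3, 3); it completes at step 1 below.
Minimality: the empty abort set fails — the state is deadlocked as it stands.
Survivors finish in the order: J6, J9, J3, J7. Check, step by step (pool after the aborts first):
  pool = (0, 4, 5)
  run J6 (needs (0, 2, 0), free (0, 4, 5)); after release of (0, 1, 0) the pool is (0, 5, 5)
  run J9 (needs (0, 1, 2), free (0, 5, 5)); after release of (0, 0, 3) the pool is (0, 5, 8)
  run J3 (needs (0, 3, 1), free (0, 5, 8)); after release of (0, 3, 2) the pool is (0, 8, 10)
  run J7 (needs (0, 1, 3), free (0, 8, 10)); after release of (1, 0, 0) the pool is (1, 8, 10)


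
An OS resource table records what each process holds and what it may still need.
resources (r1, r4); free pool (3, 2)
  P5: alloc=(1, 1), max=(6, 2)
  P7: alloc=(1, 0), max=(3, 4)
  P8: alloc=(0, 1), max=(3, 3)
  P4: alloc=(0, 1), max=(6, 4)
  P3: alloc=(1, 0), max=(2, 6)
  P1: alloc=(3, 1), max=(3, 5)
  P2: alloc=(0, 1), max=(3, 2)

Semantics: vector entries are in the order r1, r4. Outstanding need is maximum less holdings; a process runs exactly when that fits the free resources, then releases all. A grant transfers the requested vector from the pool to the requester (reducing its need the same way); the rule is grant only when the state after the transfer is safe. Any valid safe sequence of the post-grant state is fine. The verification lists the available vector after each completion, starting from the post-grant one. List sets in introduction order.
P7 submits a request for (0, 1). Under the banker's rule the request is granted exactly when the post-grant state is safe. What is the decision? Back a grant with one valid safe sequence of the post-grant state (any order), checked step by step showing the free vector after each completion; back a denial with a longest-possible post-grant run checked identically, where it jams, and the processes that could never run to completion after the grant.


GRANT — the state after the grant stays safe, e.g. via P2, P8, P7, P1, P5, P4, P3.
Key observation: the grant leaves (3, 1) free — enough for P2, whose release restarts the cascade.
Check on the post-grant state, step by step:
  pool = (3, 1)
  P2 needs (3, 1) <= (3, 1) -> finishes; pool += (0, 1) = (3, 2)
  P8 needs (3, 2) <= (3, 2) -> finishes; pool += (0, 1) = (3, 3)
  P7 needs (2, 3) <= (3, 3) -> finishes; pool += (1, 1) = (4, 4)
  P1 needs (0, 4) <= (4, 4) -> finishes; pool += (3, 1) = (7, 5)
  P5 needs (5, 1) <= (7, 5) -> finishes; pool += (1, 1) = (8, 6)
  P4 needs (6, 3) <= (8, 6) -> finishes; pool += (0, 1) = (8, 7)
  P3 needs (1, 6) <= (8, 7) -> finishes; pool += (1, 0) = (9, 7)


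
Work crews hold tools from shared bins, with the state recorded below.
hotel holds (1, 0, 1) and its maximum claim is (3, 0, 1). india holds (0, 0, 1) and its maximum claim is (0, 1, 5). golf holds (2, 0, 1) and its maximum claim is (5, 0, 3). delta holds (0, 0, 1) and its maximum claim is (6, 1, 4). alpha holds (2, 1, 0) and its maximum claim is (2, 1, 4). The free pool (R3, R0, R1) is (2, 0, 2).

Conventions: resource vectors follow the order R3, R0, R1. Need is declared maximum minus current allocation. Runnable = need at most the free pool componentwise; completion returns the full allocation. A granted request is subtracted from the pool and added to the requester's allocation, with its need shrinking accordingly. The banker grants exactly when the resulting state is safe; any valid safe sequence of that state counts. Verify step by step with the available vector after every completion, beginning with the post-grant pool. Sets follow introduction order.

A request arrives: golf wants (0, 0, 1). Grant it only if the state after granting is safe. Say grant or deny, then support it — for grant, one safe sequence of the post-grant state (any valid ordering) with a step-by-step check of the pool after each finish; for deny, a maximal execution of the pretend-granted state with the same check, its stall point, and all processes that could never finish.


GRANT. The post-grant state is safe; one safe sequence: hotel, golf, alpha, delta, india.
Key observation: even at the reduced pool (2, 0, 1), hotel fits immediately, so safety survives the grant.
Check on the post-grant state, step by step:
  pool = (2, 0, 1)
  run hotel (needs (2, 0, 0), free (2, 0, 1)); after release of (1, 0, 1) the pool is (3, 0, 2)
  run golf (needs (3, 0, 1), free (3, 0, 2)); after release of (2, 0, 2) the pool is (5, 0, 4)
  run alpha (needs (0, 0, 4), free (5, 0, 4)); after release of (2, 1, 0) the pool is (7, 1, 4)
  run delta (needs (6, 1, 3), free (7, 1, 4)); after release of (0, 0, 1) the pool is (7, 1, 5)
  run india (needs (0, 1, 4), free (7, 1, 5)); after release of (0, 0, 1) the pool is (7, 1, 6)


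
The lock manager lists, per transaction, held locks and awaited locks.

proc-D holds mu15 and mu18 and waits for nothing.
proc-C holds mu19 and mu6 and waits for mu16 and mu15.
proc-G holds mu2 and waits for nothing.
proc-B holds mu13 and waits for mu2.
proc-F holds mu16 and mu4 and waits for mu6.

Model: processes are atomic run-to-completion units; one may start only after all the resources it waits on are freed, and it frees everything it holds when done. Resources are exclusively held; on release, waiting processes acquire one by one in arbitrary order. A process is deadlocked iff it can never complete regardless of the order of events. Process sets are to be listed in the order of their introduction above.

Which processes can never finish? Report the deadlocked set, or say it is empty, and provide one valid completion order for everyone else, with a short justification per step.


Deadlocked: proc-C and proc-F.
Key observation: nobody on the ring proc-C -> proc-F -> proc-C can start until another member finishes, which never happens; no other process is dragged down with it.
The rest can finish in the order proc-G, proc-B, proc-D.
Check, step by step:
  run proc-G (it waits on nothing); releases mu2
  proc-B waits on mu2 — all released -> runs and releases mu13
  run proc-D (it waits on nothing); releases mu15 and mu18


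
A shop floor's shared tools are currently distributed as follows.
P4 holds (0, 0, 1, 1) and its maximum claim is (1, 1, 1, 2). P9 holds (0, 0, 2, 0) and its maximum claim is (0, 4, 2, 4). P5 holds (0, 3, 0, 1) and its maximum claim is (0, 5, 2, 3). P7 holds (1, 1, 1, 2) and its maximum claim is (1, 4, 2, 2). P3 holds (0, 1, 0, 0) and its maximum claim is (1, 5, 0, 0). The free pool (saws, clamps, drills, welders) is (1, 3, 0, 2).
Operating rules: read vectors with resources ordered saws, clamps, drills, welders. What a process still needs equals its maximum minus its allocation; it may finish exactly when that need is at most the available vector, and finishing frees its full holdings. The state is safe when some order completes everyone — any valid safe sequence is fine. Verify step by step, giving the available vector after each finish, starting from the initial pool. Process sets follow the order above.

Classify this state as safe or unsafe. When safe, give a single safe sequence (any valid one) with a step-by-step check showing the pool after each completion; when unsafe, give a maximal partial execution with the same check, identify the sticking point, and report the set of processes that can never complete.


SAFE — a valid safe sequence is P4, P7, P3, P5, P9.
Key observation: at P4 the run first touches a limit — (1, 1, 0, 1) against (1, 3, 0, 2), exact on a resource it actually requests.
Verifying each step:
  pool = (1, 3, 0, 2)
  run P4 (needs (1, 1, 0, 1), free (1, 3, 0, 2)); after release of (0, 0, 1, 1) the pool is (1, 3, 1, 3)
  run P7 (needs (0, 3, 1, 0), free (1, 3, 1, 3)); after release of (1, 1, 1, 2) the pool is (2, 4, 2, 5)
  run P3 (needs (1, 4, 0, 0), free (2, 4, 2, 5)); after release of (0, 1, 0, 0) the pool is (2, 5, 2, 5)
  run P5 (needs (0, 2, 2, 2), free (2, 5, 2, 5)); after release of (0, 3, 0, 1) the pool is (2, 8, 2, 6)
  run P9 (needs (0, 4, 0, 4), free (2, 8, 2, 6)); after release of (0, 0, 2, 0) the pool is (2, 8, 4, 6)


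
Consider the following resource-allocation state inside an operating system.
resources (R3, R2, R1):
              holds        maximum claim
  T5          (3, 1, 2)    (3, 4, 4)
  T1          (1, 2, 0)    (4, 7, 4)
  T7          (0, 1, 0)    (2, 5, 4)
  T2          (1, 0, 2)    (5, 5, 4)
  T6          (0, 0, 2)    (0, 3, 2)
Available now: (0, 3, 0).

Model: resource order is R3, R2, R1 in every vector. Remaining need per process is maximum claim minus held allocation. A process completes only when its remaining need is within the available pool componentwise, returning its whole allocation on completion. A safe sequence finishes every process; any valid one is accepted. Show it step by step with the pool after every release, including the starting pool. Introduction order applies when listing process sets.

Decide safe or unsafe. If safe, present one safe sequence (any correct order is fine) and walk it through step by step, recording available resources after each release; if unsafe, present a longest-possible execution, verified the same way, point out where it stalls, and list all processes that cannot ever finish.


The state is SAFE; one workable sequence: T6, T5, T7, T1, T2.
Key observation: at T6 the run first touches a limit — (0, 3, 0) against (0, 3, 0), exact on a resource it actually requests.
Check, step by step:
  pool = (0, 3, 0)
  T6: need (0, 3, 0) fits (0, 3, 0); releases (0, 0, 2), pool now (0, 3, 2)
  T5: need (0, 3, 2) fits (0, 3, 2); releases (3, 1, 2), pool now (3, 4, 4)
  T7: need (2, 4, 4) fits (3, 4, 4); releases (0, 1, 0), pool now (3, 5, 4)
  T1: need (3, 5, 4) fits (3, 5, 4); releases (1, 2, 0), pool now (4, 7, 4)
  T2: need (4, 5, 2) fits (4, 7, 4); releases (1, 0, 2), pool now (5, 7, 6)


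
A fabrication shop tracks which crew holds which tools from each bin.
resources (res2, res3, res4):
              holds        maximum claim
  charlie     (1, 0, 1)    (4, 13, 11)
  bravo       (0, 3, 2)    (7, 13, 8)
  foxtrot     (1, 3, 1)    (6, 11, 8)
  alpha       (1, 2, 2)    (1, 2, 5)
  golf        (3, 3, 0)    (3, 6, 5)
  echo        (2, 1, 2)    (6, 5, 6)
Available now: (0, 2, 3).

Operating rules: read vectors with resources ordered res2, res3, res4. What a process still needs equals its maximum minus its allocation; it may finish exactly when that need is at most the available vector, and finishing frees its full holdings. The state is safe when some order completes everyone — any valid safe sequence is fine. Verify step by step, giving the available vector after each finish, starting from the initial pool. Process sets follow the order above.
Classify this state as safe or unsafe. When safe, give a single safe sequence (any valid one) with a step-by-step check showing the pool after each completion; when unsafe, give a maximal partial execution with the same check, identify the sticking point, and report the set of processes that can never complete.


The state is SAFE; one workable sequence: alpha, golf, echo, foxtrot, bravo, charlie.
Key observation: reading the order forward, alpha is the first process whose need (0, 0, 3) meets the free pool (0, 2, 3) exactly on a resource it requests.
Step-by-step check:
  pool = (0, 2, 3)
  alpha needs (0, 0, 3) <= (0, 2, 3) -> finishes; pool += (1, 2, 2) = (1, 4, 5)
  golf needs (0, 3, 5) <= (1, 4, 5) -> finishes; pool += (3, 3, 0) = (4, 7, 5)
  echo needs (4, 4, 4) <= (4, 7, 5) -> finishes; pool += (2, 1, 2) = (6, 8, 7)
  foxtrot needs (5, 8, 7) <= (6, 8, 7) -> finishes; pool += (1, 3, 1) = (7, 11, 8)
  bravo needs (7, 10, 6) <= (7, 11, 8) -> finishes; pool += (0, 3, 2) = (7, 14, 10)
  charlie needs (3, 13, 10) <= (7, 14, 10) -> finishes; pool += (1, 0, 1) = (8, 14, 11)


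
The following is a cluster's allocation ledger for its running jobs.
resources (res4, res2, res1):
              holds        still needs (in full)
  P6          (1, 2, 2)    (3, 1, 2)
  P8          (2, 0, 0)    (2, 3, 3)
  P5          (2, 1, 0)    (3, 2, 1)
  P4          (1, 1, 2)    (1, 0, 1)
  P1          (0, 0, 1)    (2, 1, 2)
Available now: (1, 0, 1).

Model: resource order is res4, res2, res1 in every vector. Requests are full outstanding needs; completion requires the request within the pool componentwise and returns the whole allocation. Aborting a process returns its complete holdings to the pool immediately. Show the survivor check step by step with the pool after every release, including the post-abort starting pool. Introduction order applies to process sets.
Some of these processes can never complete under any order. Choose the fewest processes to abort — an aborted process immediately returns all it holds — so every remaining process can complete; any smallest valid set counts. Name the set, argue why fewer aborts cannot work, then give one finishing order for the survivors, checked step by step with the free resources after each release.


The answer: abort P6.
Key observation: P8 had no path to completion before; after the abort of P6 ((1, 2, 2) returned), step 3 is where it fits.
Why nothing smaller works: aborting no one leaves the state deadlocked as given.
Survivors finish in the order: P1, P4, P8, P5. Step-by-step check (pool after the aborts first):
  pool = (2, 2, 3)
  P1 needs (2, 1, 2) <= (2, 2, 3) -> finishes; pool += (0, 0, 1) = (2, 2, 4)
  P4 needs (1, 0, 1) <= (2, 2, 4) -> finishes; pool += (1, 1, 2) = (3, 3, 6)
  P8 needs (2, 3, 3) <= (3, 3, 6) -> finishes; pool += (2, 0, 0) = (5, 3, 6)
  P5 needs (3, 2, 1) <= (5, 3, 6) -> finishes; pool += (2, 1, 0) = (7, 4, 6)


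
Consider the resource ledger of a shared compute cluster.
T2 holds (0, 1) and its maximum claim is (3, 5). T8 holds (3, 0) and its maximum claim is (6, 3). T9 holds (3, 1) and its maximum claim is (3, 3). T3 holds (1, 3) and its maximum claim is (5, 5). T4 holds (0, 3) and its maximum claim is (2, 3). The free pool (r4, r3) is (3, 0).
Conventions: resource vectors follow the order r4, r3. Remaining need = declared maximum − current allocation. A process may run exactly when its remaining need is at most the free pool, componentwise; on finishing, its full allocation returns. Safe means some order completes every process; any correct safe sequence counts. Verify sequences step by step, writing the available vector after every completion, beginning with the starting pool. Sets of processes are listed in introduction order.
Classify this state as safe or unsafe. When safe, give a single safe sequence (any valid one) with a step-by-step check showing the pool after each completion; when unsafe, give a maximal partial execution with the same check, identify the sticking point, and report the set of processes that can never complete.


The state is SAFE; one workable sequence: T4, T9, T3, T8, T2.
Key observation: no step in this order meets a requested resource exactly; the smallest headroom is 1, first reached at T4 (need (2, 0), pool (3, 0)).
Walking it through:
  pool = (3, 0)
  run T4 (needs (2, 0), free (3, 0)); after release of (0, 3) the pool is (3, 3)
  run T9 (needs (0, 2), free (3, 3)); after release of (3, 1) the pool is (6, 4)
  run T3 (needs (4, 2), free (6, 4)); after release of (1, 3) the pool is (7, 7)
  run T8 (needs (3, 3), free (7, 7)); after release of (3, 0) the pool is (10, 7)
  run T2 (needs (3, 4), free (10, 7)); after release of (0, 1) the pool is (10, 8)


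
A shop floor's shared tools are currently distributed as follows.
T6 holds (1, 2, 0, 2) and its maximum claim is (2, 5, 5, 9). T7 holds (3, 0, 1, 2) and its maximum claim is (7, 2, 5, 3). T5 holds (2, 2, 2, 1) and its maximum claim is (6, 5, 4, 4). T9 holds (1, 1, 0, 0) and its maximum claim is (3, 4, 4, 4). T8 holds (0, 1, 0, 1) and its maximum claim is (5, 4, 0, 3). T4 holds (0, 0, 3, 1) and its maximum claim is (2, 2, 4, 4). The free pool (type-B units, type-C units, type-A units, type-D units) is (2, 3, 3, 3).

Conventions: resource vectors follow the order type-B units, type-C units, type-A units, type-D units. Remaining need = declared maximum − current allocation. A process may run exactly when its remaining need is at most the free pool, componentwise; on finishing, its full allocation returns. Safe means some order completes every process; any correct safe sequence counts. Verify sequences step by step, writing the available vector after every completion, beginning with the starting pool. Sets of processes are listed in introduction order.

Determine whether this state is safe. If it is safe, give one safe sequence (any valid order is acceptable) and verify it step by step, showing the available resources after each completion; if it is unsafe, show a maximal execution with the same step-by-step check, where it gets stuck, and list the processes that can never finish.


UNSAFE — no complete ordering exists.
Key observation: after T4, T9 the pool peaks at (3, 4, 6, 4), and each blocked process is short somewhere: T6 on type-D units; T7 on type-B units; T5 on type-B units; T8 on type-B units.
The run T4, T9 cannot be extended any further. Walking it through:
  pool = (2, 3, 3, 3)
  T4: need (2, 2, 1, 3) fits (2, 3, 3, 3); releases (0, 0, 3, 1), pool now (2, 3, 6, 4)
  T9: need (2, 3, 4, 4) fits (2, 3, 6, 4); releases (1, 1, 0, 0), pool now (3, 4, 6, 4)
  blocked: T6 wants (1, 3, 5, 7), pool (3, 4, 6, 4) — not enough type-D units
  blocked: T7 wants (4, 2, 4, 1), pool (3, 4, 6, 4) — not enough type-B units
  blocked: T5 wants (4, 3, 2, 3), pool (3, 4, 6, 4) — not enough type-B units
  blocked: T8 wants (5, 3, 0, 2), pool (3, 4, 6, 4) — not enough type-B units
Processes that can never finish: T6, T7, T5 and T8.


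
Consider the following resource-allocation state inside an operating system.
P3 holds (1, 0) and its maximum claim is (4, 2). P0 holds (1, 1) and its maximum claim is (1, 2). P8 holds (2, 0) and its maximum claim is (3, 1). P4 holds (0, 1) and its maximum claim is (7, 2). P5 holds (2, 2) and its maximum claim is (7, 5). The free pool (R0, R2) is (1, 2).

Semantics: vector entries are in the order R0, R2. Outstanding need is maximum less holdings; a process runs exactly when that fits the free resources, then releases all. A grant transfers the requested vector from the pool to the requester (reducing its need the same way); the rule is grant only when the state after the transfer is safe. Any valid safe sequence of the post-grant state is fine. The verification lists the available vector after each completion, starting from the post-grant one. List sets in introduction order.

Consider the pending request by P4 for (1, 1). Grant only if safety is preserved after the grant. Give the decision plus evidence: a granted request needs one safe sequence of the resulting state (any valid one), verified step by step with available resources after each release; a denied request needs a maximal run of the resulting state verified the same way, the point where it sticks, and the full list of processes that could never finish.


DENY — the pretend-granted state is unsafe.
Key observation: no order helps: past P0, P8, P3, the free pool tops out at (4, 2), below what each blocked process needs in R0.
After a pretend grant, a maximal execution: P0, P8, P3 — then nothing else fits. Step-by-step check:
  pool = (0, 1)
  run P0 (needs (0, 1), free (0, 1)); after release of (1, 1) the pool is (1, 2)
  run P8 (needs (1, 1), free (1, 2)); after release of (2, 0) the pool is (3, 2)
  run P3 (needs (3, 2), free (3, 2)); after release of (1, 0) the pool is (4, 2)
  P4 cannot run: need (6, 0) vs free (4, 2) (insufficient R0)
  P5 cannot run: need (5, 3) vs free (4, 2) (insufficient R0 and R2)
Processes that could never finish after the grant: P4 and P5.


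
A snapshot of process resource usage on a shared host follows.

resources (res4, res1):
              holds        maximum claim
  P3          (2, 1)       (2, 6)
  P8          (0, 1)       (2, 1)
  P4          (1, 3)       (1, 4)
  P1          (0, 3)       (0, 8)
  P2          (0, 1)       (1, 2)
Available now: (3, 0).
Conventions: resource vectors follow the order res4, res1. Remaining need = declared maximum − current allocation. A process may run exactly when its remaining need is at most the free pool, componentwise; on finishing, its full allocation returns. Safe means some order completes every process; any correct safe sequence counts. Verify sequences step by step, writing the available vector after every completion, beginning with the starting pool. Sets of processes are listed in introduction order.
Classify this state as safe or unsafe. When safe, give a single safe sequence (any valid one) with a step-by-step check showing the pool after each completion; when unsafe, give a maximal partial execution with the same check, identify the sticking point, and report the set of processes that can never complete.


SAFE. One safe sequence: P8, P4, P2, P1, P3.
Key observation: at P4 the run first touches a limit — (0, 1) against (3, 1), exact on a resource it actually requests.
Step-by-step check:
  pool = (3, 0)
  P8: need (2, 0) fits (3, 0); releases (0, 1), pool now (3, 1)
  P4: need (0, 1) fits (3, 1); releases (1, 3), pool now (4, 4)
  P2: need (1, 1) fits (4, 4); releases (0, 1), pool now (4, 5)
  P1: need (0, 5) fits (4, 5); releases (0, 3), pool now (4, 8)
  P3: need (0, 5) fits (4, 8); releases (2, 1), pool now (6, 9)


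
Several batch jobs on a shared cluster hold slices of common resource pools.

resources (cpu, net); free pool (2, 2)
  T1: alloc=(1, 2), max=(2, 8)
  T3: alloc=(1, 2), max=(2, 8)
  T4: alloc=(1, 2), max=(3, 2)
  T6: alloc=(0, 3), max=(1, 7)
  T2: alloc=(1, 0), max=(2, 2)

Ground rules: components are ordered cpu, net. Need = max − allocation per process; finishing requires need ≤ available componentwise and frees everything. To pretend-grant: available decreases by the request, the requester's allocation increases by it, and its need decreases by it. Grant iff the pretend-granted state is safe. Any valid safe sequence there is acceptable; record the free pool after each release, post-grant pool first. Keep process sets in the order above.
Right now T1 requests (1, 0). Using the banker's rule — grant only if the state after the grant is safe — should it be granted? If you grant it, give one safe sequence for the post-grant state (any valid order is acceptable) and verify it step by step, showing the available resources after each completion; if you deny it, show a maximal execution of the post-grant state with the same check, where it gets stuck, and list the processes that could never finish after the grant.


GRANT: granting preserves safety; a valid post-grant sequence is T2, T4, T6, T1, T3.
Key observation: after the grant the pool drops to (1, 2), which still lets T2 finish first and unwind the rest.
Verifying the post-grant state step by step:
  pool = (1, 2)
  T2 needs (1, 2) <= (1, 2) -> finishes; pool += (1, 0) = (2, 2)
  T4 needs (2, 0) <= (2, 2) -> finishes; pool += (1, 2) = (3, 4)
  T6 needs (1, 4) <= (3, 4) -> finishes; pool += (0, 3) = (3, 7)
  T1 needs (0, 6) <= (3, 7) -> finishes; pool += (2, 2) = (5, 9)
  T3 needs (1, 6) <= (5, 9) -> finishes; pool += (1, 2) = (6, 11)


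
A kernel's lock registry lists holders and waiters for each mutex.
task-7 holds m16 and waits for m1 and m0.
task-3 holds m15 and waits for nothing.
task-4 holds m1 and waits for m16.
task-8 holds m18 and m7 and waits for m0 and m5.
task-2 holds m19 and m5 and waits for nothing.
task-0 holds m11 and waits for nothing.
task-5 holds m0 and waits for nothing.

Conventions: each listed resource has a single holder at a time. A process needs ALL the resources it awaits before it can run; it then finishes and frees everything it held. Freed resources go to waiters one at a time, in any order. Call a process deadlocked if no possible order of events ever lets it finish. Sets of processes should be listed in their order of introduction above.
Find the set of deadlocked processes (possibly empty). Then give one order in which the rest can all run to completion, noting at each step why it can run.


Deadlocked: task-7 and task-4.
Key observation: the knot is the closed ring of waits task-7 -> task-4 -> task-7; no other process is dragged down with it.
A valid finishing order for the others: task-2, task-0, task-5, task-8, task-3.
Verifying each step:
  run task-2 (it waits on nothing); releases m19 and m5
  run task-0 (it waits on nothing); releases m11
  run task-5 (it waits on nothing); releases m0
  run task-8 (all its waits — m0 and m5 — are resolved); releases m18 and m7
  run task-3 (it waits on nothing); releases m15


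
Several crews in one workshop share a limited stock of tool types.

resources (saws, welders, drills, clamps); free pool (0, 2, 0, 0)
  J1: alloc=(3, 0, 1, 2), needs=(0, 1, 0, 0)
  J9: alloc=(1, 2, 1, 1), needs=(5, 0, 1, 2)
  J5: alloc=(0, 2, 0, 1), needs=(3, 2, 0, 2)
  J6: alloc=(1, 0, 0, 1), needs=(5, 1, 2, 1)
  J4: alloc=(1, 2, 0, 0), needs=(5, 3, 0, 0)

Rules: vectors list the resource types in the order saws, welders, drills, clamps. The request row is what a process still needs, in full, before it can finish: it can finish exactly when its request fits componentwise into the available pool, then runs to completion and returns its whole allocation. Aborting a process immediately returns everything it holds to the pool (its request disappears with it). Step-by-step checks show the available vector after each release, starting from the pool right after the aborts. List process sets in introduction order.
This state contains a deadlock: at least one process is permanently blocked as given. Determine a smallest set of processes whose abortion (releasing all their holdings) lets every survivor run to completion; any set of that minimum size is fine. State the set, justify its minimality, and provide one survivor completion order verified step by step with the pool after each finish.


Minimum abort set: J9 and J4.
Key observation: J6 had no path to completion before; after the abort of J9 and J4 ((2, 4, 1, 1) returned), step 3 is where it fits.
No one abort is enough; case by case: J1 alone leaves J9 blocked (short on saws); J9 alone leaves J6 blocked (short on saws); J5 alone leaves J9 blocked (short on saws); J6 alone leaves J9 blocked (short on saws); J4 alone leaves J9 blocked (short on saws).
One survivor order: J1, J5, J6. Step-by-step check (post-abort pool first):
  pool = (2, 6, 1, 1)
  run J1 (needs (0, 1, 0, 0), free (2, 6, 1, 1)); after release of (3, 0, 1, 2) the pool is (5, 6, 2, 3)
  run J5 (needs (3, 2, 0, 2), free (5, 6, 2, 3)); after release of (0, 2, 0, 1) the pool is (5, 8, 2, 4)
  run J6 (needs (5, 1, 2, 1), free (5, 8, 2, 4)); after release of (1, 0, 0, 1) the pool is (6, 8, 2, 5)


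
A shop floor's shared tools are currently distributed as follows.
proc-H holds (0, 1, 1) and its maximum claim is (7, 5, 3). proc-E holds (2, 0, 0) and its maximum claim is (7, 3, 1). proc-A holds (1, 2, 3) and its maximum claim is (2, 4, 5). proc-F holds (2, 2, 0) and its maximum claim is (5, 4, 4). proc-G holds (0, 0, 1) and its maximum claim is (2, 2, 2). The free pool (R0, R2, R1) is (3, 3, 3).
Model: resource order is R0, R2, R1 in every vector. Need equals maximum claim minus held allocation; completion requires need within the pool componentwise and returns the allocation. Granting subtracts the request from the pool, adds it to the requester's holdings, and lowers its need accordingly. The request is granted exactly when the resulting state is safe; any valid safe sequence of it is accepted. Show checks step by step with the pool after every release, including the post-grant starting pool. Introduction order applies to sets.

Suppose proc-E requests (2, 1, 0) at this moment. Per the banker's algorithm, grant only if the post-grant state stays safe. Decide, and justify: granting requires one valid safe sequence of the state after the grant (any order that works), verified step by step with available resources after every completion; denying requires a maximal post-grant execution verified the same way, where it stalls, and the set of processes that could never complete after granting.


DENY: after the grant no complete ordering would exist.
Key observation: the wall is R0: completing proc-A, proc-G brings the pool only to (2, 4, 7), and all the rest need more.
On the post-grant state, proc-A, proc-G is a maximal run — nothing extends it. Verifying each step:
  pool = (1, 2, 3)
  proc-A: need (1, 2, 2) fits (1, 2, 3); releases (1, 2, 3), pool now (2, 4, 6)
  proc-G: need (2, 2, 1) fits (2, 4, 6); releases (0, 0, 1), pool now (2, 4, 7)
  proc-H still needs (7, 4, 2) but only (2, 4, 7) is free — short on R0
  proc-E still needs (3, 2, 1) but only (2, 4, 7) is free — short on R0
  proc-F still needs (3, 2, 4) but only (2, 4, 7) is free — short on R0
Post-grant, the permanently blocked set is proc-H, proc-E and proc-F.


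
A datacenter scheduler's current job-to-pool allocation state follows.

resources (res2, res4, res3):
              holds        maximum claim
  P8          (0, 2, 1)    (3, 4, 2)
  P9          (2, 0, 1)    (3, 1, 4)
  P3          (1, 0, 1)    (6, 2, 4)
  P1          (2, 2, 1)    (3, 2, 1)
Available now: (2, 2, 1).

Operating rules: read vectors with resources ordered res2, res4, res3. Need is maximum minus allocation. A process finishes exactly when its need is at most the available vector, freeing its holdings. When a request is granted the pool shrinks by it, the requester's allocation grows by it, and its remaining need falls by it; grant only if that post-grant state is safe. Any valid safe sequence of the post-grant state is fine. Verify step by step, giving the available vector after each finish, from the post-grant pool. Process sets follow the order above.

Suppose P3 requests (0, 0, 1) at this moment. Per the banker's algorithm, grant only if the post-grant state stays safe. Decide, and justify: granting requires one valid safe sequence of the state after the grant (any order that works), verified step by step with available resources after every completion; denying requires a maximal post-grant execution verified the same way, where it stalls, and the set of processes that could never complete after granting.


DENY. Granting would leave the state unsafe.
Key observation: after P1, P8 the pool peaks at (4, 6, 2), and each blocked process is short somewhere: P9 on res3; P3 on res2.
Pretend the grant happened; the run P1, P8 goes as far as possible. Verifying each step:
  pool = (2, 2, 0)
  run P1 (needs (1, 0, 0), free (2, 2, 0)); after release of (2, 2, 1) the pool is (4, 4, 1)
  run P8 (needs (3, 2, 1), free (4, 4, 1)); after release of (0, 2, 1) the pool is (4, 6, 2)
  P9 cannot run: need (1, 1, 3) vs free (4, 6, 2) (insufficient res3)
  P3 cannot run: need (5, 2, 2) vs free (4, 6, 2) (insufficient res2)
Had the request been granted, P9 and P3 could never finish.


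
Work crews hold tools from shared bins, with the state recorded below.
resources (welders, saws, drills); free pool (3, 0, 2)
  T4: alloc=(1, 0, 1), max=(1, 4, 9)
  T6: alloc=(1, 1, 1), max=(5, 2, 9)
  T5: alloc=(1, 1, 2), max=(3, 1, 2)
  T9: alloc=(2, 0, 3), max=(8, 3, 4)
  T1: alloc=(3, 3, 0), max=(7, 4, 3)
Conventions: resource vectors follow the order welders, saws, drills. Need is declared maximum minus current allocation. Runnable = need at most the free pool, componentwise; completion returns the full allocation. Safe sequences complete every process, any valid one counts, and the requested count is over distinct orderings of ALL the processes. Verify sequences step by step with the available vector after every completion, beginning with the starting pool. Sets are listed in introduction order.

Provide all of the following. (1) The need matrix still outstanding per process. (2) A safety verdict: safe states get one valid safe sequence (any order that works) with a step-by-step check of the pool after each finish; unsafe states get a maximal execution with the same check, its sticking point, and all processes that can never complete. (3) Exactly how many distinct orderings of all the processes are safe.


(1) Need matrix, components ordered welders, saws, drills:
  T4: (0, 4, 8)
  T6: (4, 1, 8)
  T5: (2, 0, 0)
  T9: (6, 3, 1)
  T1: (4, 1, 3)
(2) UNSAFE.
Key observation: the wall is drills: completing T5, T1, T9 brings the pool only to (9, 4, 7), and all the rest need more.
The run T5, T1, T9 cannot be extended any further. Walking it through:
  pool = (3, 0, 2)
  T5: need (2, 0, 0) fits (3, 0, 2); releases (1, 1, 2), pool now (4, 1, 4)
  T1: need (4, 1, 3) fits (4, 1, 4); releases (3, 3, 0), pool now (7, 4, 4)
  T9: need (6, 3, 1) fits (7, 4, 4); releases (2, 0, 3), pool now (9, 4, 7)
  blocked: T4 wants (0, 4, 8), pool (9, 4, 7) — not enough drills
  blocked: T6 wants (4, 1, 8), pool (9, 4, 7) — not enough drills
Never able to finish: T4 and T6.
(3) The exact count: 0 of the possible complete orderings are safe sequences.


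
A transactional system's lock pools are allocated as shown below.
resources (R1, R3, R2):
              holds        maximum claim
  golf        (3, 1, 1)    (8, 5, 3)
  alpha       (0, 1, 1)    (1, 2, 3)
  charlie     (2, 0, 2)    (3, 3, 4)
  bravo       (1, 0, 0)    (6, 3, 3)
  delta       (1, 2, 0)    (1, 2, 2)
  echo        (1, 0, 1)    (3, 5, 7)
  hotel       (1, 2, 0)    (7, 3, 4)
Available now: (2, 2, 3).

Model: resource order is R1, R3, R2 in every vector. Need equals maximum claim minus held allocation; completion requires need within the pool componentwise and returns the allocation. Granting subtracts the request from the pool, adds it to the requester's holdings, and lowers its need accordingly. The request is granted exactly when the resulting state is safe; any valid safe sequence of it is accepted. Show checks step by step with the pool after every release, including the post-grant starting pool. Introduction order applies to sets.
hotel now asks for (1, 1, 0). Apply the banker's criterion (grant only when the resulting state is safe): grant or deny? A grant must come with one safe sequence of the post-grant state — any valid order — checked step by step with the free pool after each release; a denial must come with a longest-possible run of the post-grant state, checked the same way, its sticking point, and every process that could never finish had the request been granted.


DENY. Granting would leave the state unsafe.
Key observation: after delta, alpha, charlie the pool peaks at (4, 4, 6), and each blocked process is short somewhere: golf on R1; bravo on R1; echo on R3; hotel on R1.
On the post-grant state, delta, alpha, charlie is a maximal run — nothing extends it. Verifying each step:
  pool = (1, 1, 3)
  run delta (needs (0, 0, 2), free (1, 1, 3)); after release of (1, 2, 0) the pool is (2, 3, 3)
  run alpha (needs (1, 1, 2), free (2, 3, 3)); after release of (0, 1, 1) the pool is (2, 4, 4)
  run charlie (needs (1, 3, 2), free (2, 4, 4)); after release of (2, 0, 2) the pool is (4, 4, 6)
  golf still needs (5, 4, 2) but only (4, 4, 6) is free — short on R1
  bravo still needs (5, 3, 3) but only (4, 4, 6) is free — short on R1
  echo still needs (2, 5, 6) but only (4, 4, 6) is free — short on R3
  hotel still needs (5, 0, 4) but only (4, 4, 6) is free — short on R1
Processes that could never finish after the grant: golf, bravo, echo and hotel.


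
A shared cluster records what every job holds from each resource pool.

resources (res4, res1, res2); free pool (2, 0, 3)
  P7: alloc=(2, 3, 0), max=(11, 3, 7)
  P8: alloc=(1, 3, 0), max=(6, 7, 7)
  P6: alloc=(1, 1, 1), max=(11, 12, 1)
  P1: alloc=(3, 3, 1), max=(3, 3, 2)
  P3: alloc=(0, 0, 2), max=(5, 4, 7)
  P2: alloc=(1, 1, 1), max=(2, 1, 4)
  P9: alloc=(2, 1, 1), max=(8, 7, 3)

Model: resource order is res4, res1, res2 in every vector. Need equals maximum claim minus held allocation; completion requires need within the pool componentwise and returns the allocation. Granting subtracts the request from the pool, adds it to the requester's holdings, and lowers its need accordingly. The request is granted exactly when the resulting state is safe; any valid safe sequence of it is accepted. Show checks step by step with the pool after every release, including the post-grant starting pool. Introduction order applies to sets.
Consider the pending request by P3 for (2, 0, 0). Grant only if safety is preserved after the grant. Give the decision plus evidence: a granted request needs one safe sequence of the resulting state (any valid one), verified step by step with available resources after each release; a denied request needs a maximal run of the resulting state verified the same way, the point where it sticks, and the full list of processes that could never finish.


GRANT: granting preserves safety; a valid post-grant sequence is P1, P2, P3, P8, P9, P7, P6.
Key observation: the grant leaves (0, 0, 3) free — enough for P1, whose release restarts the cascade.
Step-by-step check of the post-grant state:
  pool = (0, 0, 3)
  P1: need (0, 0, 1) fits (0, 0, 3); releases (3, 3, 1), pool now (3, 3, 4)
  P2: need (1, 0, 3) fits (3, 3, 4); releases (1, 1, 1), pool now (4, 4, 5)
  P3: need (3, 4, 5) fits (4, 4, 5); releases (2, 0, 2), pool now (6, 4, 7)
  P8: need (5, 4, 7) fits (6, 4, 7); releases (1, 3, 0), pool now (7, 7, 7)
  P9: need (6, 6, 2) fits (7, 7, 7); releases (2, 1, 1), pool now (9, 8, 8)
  P7: need (9, 0, 7) fits (9, 8, 8); releases (2, 3, 0), pool now (11, 11, 8)
  P6: need (10, 11, 0) fits (11, 11, 8); releases (1, 1, 1), pool now (12, 12, 9)


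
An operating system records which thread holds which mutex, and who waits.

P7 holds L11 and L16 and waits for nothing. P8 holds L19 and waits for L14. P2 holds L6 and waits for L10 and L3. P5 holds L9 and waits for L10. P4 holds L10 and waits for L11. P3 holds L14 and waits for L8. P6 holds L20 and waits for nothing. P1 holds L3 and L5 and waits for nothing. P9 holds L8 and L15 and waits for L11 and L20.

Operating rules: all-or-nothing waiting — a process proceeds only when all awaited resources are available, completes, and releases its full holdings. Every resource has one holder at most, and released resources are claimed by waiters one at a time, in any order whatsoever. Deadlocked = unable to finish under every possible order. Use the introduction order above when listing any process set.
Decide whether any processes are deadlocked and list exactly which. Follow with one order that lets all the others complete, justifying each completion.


Nothing here is deadlocked.
Key observation: no waiting chain loops back on itself — every chain ends at a process that waits on nothing, so everyone eventually runs.
The rest can finish in the order P7, P6, P4, P9, P3, P1, P8, P5, P2.
Step-by-step check:
  P7 waits on nothing -> runs at once and releases L11 and L16
  P6 waits on nothing -> runs at once and releases L20
  P4 waits on L11 — all released -> runs and releases L10
  P9 waits on L11 and L20 — all released -> runs and releases L8 and L15
  P3 waits on L8 — all released -> runs and releases L14
  P1 waits on nothing -> runs at once and releases L3 and L5
  P8 waits on L14 — all released -> runs and releases L19
  P5 waits on L10 — all released -> runs and releases L9
  P2 waits on L10 and L3 — all released -> runs and releases L6
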